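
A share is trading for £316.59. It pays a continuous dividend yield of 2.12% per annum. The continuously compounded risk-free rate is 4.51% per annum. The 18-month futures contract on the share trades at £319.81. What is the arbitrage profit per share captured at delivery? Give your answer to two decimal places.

Fair futures: F* = S·e^(carry·T), with carry = (r − q) = 0.0451 − 0.0212 = 0.0239
F* = 316.59 · e^(0.0239 × 18/12) = 316.59 · e^0.035850 = 316.59 × 1.036500 = £328.1455
Market £319.81 < fair £328.1455: forward underpriced → reverse cash-and-carry (short spot, go long the forward).
At maturity, profit = |F_mkt − F*| = |319.81 − 328.1455| = £8.34 per share

£8.34 per share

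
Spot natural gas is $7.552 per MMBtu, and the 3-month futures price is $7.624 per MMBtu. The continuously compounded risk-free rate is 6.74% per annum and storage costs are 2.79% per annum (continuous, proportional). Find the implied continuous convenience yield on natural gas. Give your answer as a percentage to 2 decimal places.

5.73%

F = S·e^((r+u−y)T) ⇒ (r+u−y) = ln(F/S)/T
ln(7.624/7.552) = 0.009489; /T ⇒ 0.037956
y = r + u − ln(F/S)/T = 0.0674 + 0.0279 − 0.037956 = 0.057344
y = 5.73%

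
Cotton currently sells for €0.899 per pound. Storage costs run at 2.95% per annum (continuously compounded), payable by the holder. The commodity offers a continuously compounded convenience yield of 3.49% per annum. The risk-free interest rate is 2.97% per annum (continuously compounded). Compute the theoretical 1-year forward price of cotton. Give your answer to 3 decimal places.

Net carry = r + u − y = 0.0297 + 0.0295 − 0.0349 = 0.0243
F = S·e^((r+u−y)T) = 0.899 · e^(0.0243 × 12/12) = 0.899 · e^0.024300
= 0.899 × 1.024598 = €0.921 per pound

€0.921 per pound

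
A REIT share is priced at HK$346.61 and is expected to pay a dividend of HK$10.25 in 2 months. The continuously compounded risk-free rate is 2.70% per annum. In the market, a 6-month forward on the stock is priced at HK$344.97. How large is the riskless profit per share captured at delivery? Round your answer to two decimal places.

HK$3.99 per share

PV(dividends) I = 10.25·e^(−0.0270·2/12) = 10.2040
Fair forward F* = (S − I)·e^(rT) = (346.61 − 10.2040)·e^0.013500 = 336.4060 × 1.013592 = 340.9784
Market HK$344.97 > fair 340.9784: forward overpriced → cash-and-carry (borrow at r, buy the stock and collect the dividends, short the forward).
Profit at T = |F_mkt − F*| = |344.97 − 340.9784| = HK$3.99 per share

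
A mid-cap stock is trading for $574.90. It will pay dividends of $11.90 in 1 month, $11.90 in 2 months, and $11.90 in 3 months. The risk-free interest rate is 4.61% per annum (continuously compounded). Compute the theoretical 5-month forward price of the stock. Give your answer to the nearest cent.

PV(dividends) I = 11.90·e^(−0.0461·1/12) + 11.90·e^(−0.0461·2/12) + 11.90·e^(−0.0461·3/12)
I = 11.8544 + 11.8089 + 11.7636 = 35.4269
F = (S − I)·e^(rT) = (574.90 − 35.4269) · e^(0.0461·5/12)
= 539.4731 · e^0.019208 = 539.4731 × 1.019394 = $549.94

$549.94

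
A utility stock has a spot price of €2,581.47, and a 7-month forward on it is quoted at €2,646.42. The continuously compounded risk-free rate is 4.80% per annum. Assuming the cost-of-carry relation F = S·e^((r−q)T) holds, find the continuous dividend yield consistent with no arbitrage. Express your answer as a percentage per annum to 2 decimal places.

From F = S·e^((r−q)T): (r − q) = ln(F/S)/T
ln(2646.42/2581.47) = ln(1.025160) = 0.024849
(r − q) = 0.024849 / (7/12) = 0.042598
q = r − ln(F/S)/T = 0.0480 − 0.042598 = 0.005402
q = 0.54%

0.54%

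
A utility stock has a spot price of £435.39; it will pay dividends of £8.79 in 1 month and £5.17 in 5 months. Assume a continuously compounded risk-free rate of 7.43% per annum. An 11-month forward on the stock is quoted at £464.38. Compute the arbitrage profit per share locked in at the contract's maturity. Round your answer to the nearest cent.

PV(dividends) I = 8.79·e^(−0.0743·1/12) + 5.17·e^(−0.0743·5/12) = 13.7481
Fair forward F* = (S − I)·e^(rT) = (435.39 − 13.7481)·e^0.068108 = 421.6419 × 1.070481 = 451.3596
Market £464.38 > fair 451.3596: forward overpriced → cash-and-carry (borrow at r, buy the stock and collect the dividends, short the forward).
Profit at T = |F_mkt − F*| = |464.38 − 451.3596| = £13.02 per share

£13.02 per share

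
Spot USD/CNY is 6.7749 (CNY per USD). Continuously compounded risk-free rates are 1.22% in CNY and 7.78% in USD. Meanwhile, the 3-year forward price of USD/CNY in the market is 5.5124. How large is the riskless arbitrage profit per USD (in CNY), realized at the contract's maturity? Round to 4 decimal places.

Fair forward: F* = S·e^(carry·T), with carry = (r_CNY − r_USD) = 0.0122 − 0.0778 = -0.0656
F* = 6.7749 · e^(-0.0656 × 3) = 6.7749 · e^-0.196800 = 6.7749 × 0.821355 = 5.5646
Market 5.5124 < fair 5.5646: forward underpriced → reverse cash-and-carry (short spot, go long the forward).
At maturity, profit = |F_mkt − F*| = |5.5124 − 5.5646| = 0.0522 per USD (in CNY)

0.0522 per USD (in CNY)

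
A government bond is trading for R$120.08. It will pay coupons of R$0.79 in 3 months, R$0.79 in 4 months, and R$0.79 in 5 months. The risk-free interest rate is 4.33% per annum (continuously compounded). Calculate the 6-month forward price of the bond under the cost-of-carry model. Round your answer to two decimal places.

PV(coupons) I = 0.79·e^(−0.0433·3/12) + 0.79·e^(−0.0433·4/12) + 0.79·e^(−0.0433·5/12)
I = 0.7815 + 0.7787 + 0.7759 = 2.3361
F = (S − I)·e^(rT) = (120.08 − 2.3361) · e^(0.0433·6/12)
= 117.7439 · e^0.021650 = 117.7439 × 1.021886 = R$120.32

R$120.32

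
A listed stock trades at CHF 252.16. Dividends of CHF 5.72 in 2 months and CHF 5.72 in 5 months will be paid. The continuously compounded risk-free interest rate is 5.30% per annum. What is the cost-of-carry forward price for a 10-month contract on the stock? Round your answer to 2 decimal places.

PV(dividends) I = 5.72·e^(−0.0530·2/12) + 5.72·e^(−0.0530·5/12)
I = 5.6697 + 5.5951 = 11.2648
F = (S − I)·e^(rT) = (252.16 − 11.2648) · e^(0.0530·10/12)
= 240.8952 · e^0.044167 = 240.8952 × 1.045157 = CHF 251.77

CHF 251.77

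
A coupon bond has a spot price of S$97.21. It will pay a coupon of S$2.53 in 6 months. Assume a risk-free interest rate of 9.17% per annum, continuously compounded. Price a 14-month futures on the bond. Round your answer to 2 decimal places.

PV(coupons) I = 2.53·e^(−0.0917·6/12)
I = 2.4166
F = (S − I)·e^(rT) = (97.21 − 2.4166) · e^(0.0917·14/12)
= 94.7934 · e^0.106983 = 94.7934 × 1.112915 = S$105.50

S$105.50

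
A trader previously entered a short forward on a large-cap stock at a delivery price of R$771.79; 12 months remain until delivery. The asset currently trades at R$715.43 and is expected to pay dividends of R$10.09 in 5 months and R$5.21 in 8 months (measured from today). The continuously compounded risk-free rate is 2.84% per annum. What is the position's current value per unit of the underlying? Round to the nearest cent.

PV(remaining dividends) I = 10.09·e^(−0.0284·5/12) + 5.21·e^(−0.0284·8/12) = 15.0836
Current forward F = (S − I)·e^(rT) = (715.43 − 15.0836)·e^(0.0284·12/12) = 700.3464 × 1.028807 = 720.5213
Value (long) = (F − K)·e^(−rT) = (720.5213 − 771.79) × 0.971999 = -49.8331
Short position value = −(long value) = R$49.83

R$49.83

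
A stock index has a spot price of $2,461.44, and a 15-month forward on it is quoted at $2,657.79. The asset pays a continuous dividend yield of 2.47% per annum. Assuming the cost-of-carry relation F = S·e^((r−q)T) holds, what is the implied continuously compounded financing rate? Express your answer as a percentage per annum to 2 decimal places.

8.61%

From F = S·e^((r−q)T): (r − q) = ln(F/S)/T
ln(2657.79/2461.44) = ln(1.079770) = 0.076748
(r − q) = 0.076748 / (15/12) = 0.061398
r = ln(F/S)/T + q = 0.061398 + 0.0247 = 0.086098
r = 8.61%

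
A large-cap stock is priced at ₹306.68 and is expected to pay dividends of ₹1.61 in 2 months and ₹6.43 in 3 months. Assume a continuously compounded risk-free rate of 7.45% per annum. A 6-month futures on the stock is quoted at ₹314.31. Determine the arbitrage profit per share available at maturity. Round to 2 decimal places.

₹4.19 per share

PV(dividends) I = 1.61·e^(−0.0745·2/12) + 6.43·e^(−0.0745·3/12) = 7.9015
Fair futures F* = (S − I)·e^(rT) = (306.68 − 7.9015)·e^0.037250 = 298.7785 × 1.037952 = 310.1177
Market ₹314.31 > fair 310.1177: forward overpriced → cash-and-carry (borrow at r, buy the stock and collect the dividends, short the forward).
Profit at T = |F_mkt − F*| = |314.31 − 310.1177| = ₹4.19 per share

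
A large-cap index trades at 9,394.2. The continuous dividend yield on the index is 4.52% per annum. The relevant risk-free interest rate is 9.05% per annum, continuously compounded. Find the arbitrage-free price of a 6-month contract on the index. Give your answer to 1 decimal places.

9,609.4

F = S·e^((r − q)T) = 9394.2 · e^((0.0905 − 0.0452) × 6/12)
= 9394.2 · e^0.022650 = 9394.2 × 1.022908
F = 9,609.4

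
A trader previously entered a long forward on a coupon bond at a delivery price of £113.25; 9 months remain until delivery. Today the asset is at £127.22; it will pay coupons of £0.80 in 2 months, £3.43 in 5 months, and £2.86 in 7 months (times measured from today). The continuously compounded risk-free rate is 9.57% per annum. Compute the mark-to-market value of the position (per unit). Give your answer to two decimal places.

£15.03

PV(remaining coupons) I = 0.80·e^(−0.0957·2/12) + 3.43·e^(−0.0957·5/12) + 2.86·e^(−0.0957·7/12) = 6.7880
Current forward F = (S − I)·e^(rT) = (127.22 − 6.7880)·e^(0.0957·9/12) = 120.4320 × 1.074414 = 129.3938
Value (long) = (F − K)·e^(−rT) = (129.3938 − 113.25) × 0.930740 = 15.0257
Value = £15.03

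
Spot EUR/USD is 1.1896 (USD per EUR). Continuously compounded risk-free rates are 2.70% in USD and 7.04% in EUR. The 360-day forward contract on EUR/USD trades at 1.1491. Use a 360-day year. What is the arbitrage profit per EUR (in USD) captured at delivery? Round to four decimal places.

Fair forward: F* = S·e^(carry·T), with carry = (r_USD − r_EUR) = 0.0270 − 0.0704 = -0.0434
F* = 1.1896 · e^(-0.0434 × 360/360) = 1.1896 · e^-0.043400 = 1.1896 × 0.957528 = 1.1391
Market 1.1491 > fair 1.1391: forward overpriced → cash-and-carry (buy spot, short the forward).
At maturity, profit = |F_mkt − F*| = |1.1491 − 1.1391| = 0.0100 per EUR (in USD)

0.0100 per EUR (in USD)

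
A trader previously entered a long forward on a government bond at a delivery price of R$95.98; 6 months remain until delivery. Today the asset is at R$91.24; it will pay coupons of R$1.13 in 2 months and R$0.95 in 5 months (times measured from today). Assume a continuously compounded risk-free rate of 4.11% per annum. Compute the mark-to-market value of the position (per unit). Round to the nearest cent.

PV(remaining coupons) I = 1.13·e^(−0.0411·2/12) + 0.95·e^(−0.0411·5/12) = 2.0562
Current forward F = (S − I)·e^(rT) = (91.24 − 2.0562)·e^(0.0411·6/12) = 89.1838 × 1.020763 = 91.0355
Value (long) = (F − K)·e^(−rT) = (91.0355 − 95.98) × 0.979660 = -4.8439
Value = -R$4.84

-R$4.84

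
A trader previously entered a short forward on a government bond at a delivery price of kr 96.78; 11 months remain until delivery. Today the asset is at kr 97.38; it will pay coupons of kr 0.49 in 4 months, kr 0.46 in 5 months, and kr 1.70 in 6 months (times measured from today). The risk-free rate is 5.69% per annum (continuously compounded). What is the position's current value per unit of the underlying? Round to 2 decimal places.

-kr 2.94

PV(remaining coupons) I = 0.49·e^(−0.0569·4/12) + 0.46·e^(−0.0569·5/12) + 1.70·e^(−0.0569·6/12) = 2.5823
Current forward F = (S − I)·e^(rT) = (97.38 − 2.5823)·e^(0.0569·11/12) = 94.7977 × 1.053543 = 99.8735
Value (long) = (F − K)·e^(−rT) = (99.8735 − 96.78) × 0.949179 = 2.9363
Short position value = −(long value) = -kr 2.94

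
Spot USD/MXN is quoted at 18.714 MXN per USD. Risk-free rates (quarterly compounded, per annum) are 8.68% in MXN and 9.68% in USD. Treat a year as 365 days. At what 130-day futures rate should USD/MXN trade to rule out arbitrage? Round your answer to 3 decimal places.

By covered interest parity, F = S · (1+r_MXN/4)^(4T) / (1+r_USD/4)^(4T)
= 18.714 × 1.031057 / 1.034653 = 18.714 × 0.996524
F = 18.649 MXN per USD

18.649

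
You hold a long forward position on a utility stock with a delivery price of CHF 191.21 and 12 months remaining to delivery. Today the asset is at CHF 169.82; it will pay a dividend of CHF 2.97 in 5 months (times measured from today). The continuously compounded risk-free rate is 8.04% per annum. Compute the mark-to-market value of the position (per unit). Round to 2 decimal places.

PV(remaining dividends) I = 2.97·e^(−0.0804·5/12) = 2.8722
Current forward F = (S − I)·e^(rT) = (169.82 − 2.8722)·e^(0.0804·12/12) = 166.9478 × 1.083720 = 180.9247
Value (long) = (F − K)·e^(−rT) = (180.9247 − 191.21) × 0.922747 = -9.4907
Value = -CHF 9.49

-CHF 9.49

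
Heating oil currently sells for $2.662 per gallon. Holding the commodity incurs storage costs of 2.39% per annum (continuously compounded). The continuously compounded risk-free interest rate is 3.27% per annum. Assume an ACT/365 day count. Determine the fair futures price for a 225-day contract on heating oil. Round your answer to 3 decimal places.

$2.757 per gallon

Net carry = r + u − y = 0.0327 + 0.0239 − 0.0000 = 0.0566
F = S·e^((r+u−y)T) = 2.662 · e^(0.0566 × 225/365) = 2.662 · e^0.034890
= 2.662 × 1.035506 = $2.757 per gallon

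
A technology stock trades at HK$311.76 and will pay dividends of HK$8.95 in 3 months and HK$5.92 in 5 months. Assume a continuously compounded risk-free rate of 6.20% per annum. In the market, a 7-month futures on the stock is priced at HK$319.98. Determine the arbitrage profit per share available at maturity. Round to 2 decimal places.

HK$11.86 per share

PV(dividends) I = 8.95·e^(−0.0620·3/12) + 5.92·e^(−0.0620·5/12) = 14.5814
Fair futures F* = (S − I)·e^(rT) = (311.76 − 14.5814)·e^0.036167 = 297.1786 × 1.036829 = 308.1234
Market HK$319.98 > fair 308.1234: forward overpriced → cash-and-carry (borrow at r, buy the stock and collect the dividends, short the forward).
Profit at T = |F_mkt − F*| = |319.98 − 308.1234| = HK$11.86 per share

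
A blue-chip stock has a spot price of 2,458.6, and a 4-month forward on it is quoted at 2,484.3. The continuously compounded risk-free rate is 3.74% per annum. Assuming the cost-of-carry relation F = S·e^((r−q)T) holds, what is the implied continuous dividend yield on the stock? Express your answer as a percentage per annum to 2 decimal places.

From F = S·e^((r−q)T): (r − q) = ln(F/S)/T
ln(2484.3/2458.6) = ln(1.010453) = 0.010399
(r − q) = 0.010399 / (4/12) = 0.031197
q = r − ln(F/S)/T = 0.0374 − 0.031197 = 0.006203
q = 0.62%

0.62%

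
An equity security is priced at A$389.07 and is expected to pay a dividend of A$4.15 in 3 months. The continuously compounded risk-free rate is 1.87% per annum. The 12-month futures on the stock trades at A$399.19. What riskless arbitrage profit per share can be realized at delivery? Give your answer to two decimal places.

A$6.98 per share

PV(dividends) I = 4.15·e^(−0.0187·3/12) = 4.1306
Fair futures F* = (S − I)·e^(rT) = (389.07 − 4.1306)·e^0.018700 = 384.9394 × 1.018876 = 392.2055
Market A$399.19 > fair 392.2055: forward overpriced → cash-and-carry (borrow at r, buy the stock and collect the dividends, short the forward).
Profit at T = |F_mkt − F*| = |399.19 − 392.2055| = A$6.98 per share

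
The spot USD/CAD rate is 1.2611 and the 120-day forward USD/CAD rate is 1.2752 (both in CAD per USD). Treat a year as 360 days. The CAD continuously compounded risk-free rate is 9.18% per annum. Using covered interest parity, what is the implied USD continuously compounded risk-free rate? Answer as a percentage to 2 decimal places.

F = S·e^((r_CAD − r_USD)T) ⇒ r_USD = r_CAD − ln(F/S)/T
ln(1.2752/1.2611) = 0.011119; /(120/360) = 0.033357
r_USD = 0.0918 − 0.033357 = 0.058443
r_USD = 5.84%

5.84%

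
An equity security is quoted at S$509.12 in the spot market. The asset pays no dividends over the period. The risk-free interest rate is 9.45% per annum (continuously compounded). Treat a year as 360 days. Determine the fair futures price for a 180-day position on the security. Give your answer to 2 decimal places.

S$533.75

F = S·e^(rT) = 509.12 · e^(0.0945 × 180/360)
= 509.12 · e^0.047250 = 509.12 × 1.048384
F = S$533.75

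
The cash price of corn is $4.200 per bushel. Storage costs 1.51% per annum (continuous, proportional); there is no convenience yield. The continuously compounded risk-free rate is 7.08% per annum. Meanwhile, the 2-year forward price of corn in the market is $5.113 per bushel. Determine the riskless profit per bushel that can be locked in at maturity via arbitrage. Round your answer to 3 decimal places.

Fair forward: F* = S·e^(carry·T), with carry = (r + u) = 0.0708 + 0.0151 = 0.0859
F* = 4.200 · e^(0.0859 × 2) = 4.200 · e^0.171800 = 4.200 × 1.187440 = $4.9872
Market $5.113 > fair $4.9872: forward overpriced → cash-and-carry (buy spot, short the forward).
At maturity, profit = |F_mkt − F*| = |5.113 − 4.9872| = $0.126 per bushel

$0.126 per bushel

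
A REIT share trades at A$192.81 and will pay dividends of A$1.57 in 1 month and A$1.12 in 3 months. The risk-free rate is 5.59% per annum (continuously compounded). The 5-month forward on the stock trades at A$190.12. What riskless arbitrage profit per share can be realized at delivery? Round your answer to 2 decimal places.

PV(dividends) I = 1.57·e^(−0.0559·1/12) + 1.12·e^(−0.0559·3/12) = 2.6672
Fair forward F* = (S − I)·e^(rT) = (192.81 − 2.6672)·e^0.023292 = 190.1428 × 1.023565 = 194.6235
Market A$190.12 < fair 194.6235: forward underpriced → reverse cash-and-carry (short the stock, invest proceeds at r, pay the dividends, go long the forward).
Profit at T = |F_mkt − F*| = |190.12 − 194.6235| = A$4.50 per share

A$4.50 per share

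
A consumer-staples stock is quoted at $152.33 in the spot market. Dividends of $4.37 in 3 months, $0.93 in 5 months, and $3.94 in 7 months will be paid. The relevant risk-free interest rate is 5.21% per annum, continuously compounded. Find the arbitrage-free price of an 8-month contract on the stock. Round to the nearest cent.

$148.35

PV(dividends) I = 4.37·e^(−0.0521·3/12) + 0.93·e^(−0.0521·5/12) + 3.94·e^(−0.0521·7/12)
I = 4.3134 + 0.9100 + 3.8221 = 9.0455
F = (S − I)·e^(rT) = (152.33 − 9.0455) · e^(0.0521·8/12)
= 143.2845 · e^0.034733 = 143.2845 × 1.035343 = $148.35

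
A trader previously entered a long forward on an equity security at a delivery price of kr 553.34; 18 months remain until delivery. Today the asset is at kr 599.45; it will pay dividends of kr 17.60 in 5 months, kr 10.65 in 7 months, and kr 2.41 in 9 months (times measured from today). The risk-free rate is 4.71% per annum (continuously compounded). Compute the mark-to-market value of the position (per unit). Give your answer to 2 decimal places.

kr 53.91

PV(remaining dividends) I = 17.60·e^(−0.0471·5/12) + 10.65·e^(−0.0471·7/12) + 2.41·e^(−0.0471·9/12) = 29.9457
Current forward F = (S − I)·e^(rT) = (599.45 − 29.9457)·e^(0.0471·18/12) = 569.5043 × 1.073206 = 611.1954
Value (long) = (F − K)·e^(−rT) = (611.1954 − 553.34) × 0.931788 = 53.9090
Value = kr 53.91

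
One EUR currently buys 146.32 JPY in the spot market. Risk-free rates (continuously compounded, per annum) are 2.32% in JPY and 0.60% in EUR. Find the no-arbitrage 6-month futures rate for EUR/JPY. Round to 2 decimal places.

F = S·e^((r_JPY − r_EUR)T) = 146.32 · e^((0.0232 − 0.0060) × 6/12)
= 146.32 · e^0.008600 = 146.32 × 1.008637
F = 147.58 JPY per EUR

147.58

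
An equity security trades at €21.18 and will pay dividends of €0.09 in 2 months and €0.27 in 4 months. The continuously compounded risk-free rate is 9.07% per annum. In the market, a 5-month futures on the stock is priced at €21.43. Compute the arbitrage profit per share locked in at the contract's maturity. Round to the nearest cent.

€0.20 per share

PV(dividends) I = 0.09·e^(−0.0907·2/12) + 0.27·e^(−0.0907·4/12) = 0.3506
Fair futures F* = (S − I)·e^(rT) = (21.18 − 0.3506)·e^0.037792 = 20.8294 × 1.038515 = 21.6316
Market €21.43 < fair 21.6316: forward underpriced → reverse cash-and-carry (short the stock, invest proceeds at r, pay the dividends, go long the forward).
Profit at T = |F_mkt − F*| = |21.43 − 21.6316| = €0.20 per share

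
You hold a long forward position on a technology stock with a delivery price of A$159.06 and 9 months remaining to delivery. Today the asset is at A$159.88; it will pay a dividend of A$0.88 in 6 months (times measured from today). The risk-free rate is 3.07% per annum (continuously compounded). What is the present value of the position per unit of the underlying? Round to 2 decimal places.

PV(remaining dividends) I = 0.88·e^(−0.0307·6/12) = 0.8666
Current forward F = (S − I)·e^(rT) = (159.88 − 0.8666)·e^(0.0307·9/12) = 159.0134 × 1.023292 = 162.7171
Value (long) = (F − K)·e^(−rT) = (162.7171 − 159.06) × 0.977238 = 3.5739
Value = A$3.57

A$3.57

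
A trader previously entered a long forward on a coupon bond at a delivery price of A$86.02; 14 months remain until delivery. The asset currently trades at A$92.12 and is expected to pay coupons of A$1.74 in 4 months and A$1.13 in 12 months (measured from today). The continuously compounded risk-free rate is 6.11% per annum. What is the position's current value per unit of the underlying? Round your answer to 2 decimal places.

PV(remaining coupons) I = 1.74·e^(−0.0611·4/12) + 1.13·e^(−0.0611·12/12) = 2.7679
Current forward F = (S − I)·e^(rT) = (92.12 − 2.7679)·e^(0.0611·14/12) = 89.3521 × 1.073885 = 95.9539
Value (long) = (F − K)·e^(−rT) = (95.9539 − 86.02) × 0.931198 = 9.2504
Value = A$9.25

A$9.25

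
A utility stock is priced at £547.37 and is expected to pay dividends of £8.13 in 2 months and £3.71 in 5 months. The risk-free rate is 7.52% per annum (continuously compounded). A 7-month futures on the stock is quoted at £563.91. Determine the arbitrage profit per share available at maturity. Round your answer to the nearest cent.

PV(dividends) I = 8.13·e^(−0.0752·2/12) + 3.71·e^(−0.0752·5/12) = 11.6243
Fair futures F* = (S − I)·e^(rT) = (547.37 − 11.6243)·e^0.043867 = 535.7457 × 1.044843 = 559.7701
Market £563.91 > fair 559.7701: forward overpriced → cash-and-carry (borrow at r, buy the stock and collect the dividends, short the forward).
Profit at T = |F_mkt − F*| = |563.91 − 559.7701| = £4.14 per share

£4.14 per share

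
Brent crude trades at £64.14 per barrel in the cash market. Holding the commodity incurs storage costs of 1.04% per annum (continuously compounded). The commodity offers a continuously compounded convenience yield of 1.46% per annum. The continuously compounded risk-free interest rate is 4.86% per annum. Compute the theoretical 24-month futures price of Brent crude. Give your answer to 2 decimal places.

£70.10 per barrel

Net carry = r + u − y = 0.0486 + 0.0104 − 0.0146 = 0.0444
F = S·e^((r+u−y)T) = 64.14 · e^(0.0444 × 24/12) = 64.14 · e^0.088800
= 64.14 × 1.092862 = £70.10 per barrel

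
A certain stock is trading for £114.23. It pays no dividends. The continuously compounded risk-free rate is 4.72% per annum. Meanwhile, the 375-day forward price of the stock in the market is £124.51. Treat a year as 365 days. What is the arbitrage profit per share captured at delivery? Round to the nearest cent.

£4.60 per share

Fair forward: F* = S·e^(carry·T), with carry = r = 0.0472
F* = 114.23 · e^(0.0472 × 375/365) = 114.23 · e^0.048493 = 114.23 × 1.049688 = £119.9059
Market £124.51 > fair £119.9059: forward overpriced → cash-and-carry (buy spot, short the forward).
At maturity, profit = |F_mkt − F*| = |124.51 − 119.9059| = £4.60 per share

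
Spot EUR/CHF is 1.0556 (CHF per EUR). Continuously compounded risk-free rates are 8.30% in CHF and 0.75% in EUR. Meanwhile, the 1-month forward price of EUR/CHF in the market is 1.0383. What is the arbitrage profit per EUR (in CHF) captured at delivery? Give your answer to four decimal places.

0.0240 per EUR (in CHF)

Fair forward: F* = S·e^(carry·T), with carry = (r_CHF − r_EUR) = 0.0830 − 0.0075 = 0.0755
F* = 1.0556 · e^(0.0755 × 1/12) = 1.0556 · e^0.006292 = 1.0556 × 1.006312 = 1.0623
Market 1.0383 < fair 1.0623: forward underpriced → reverse cash-and-carry (short spot, go long the forward).
At maturity, profit = |F_mkt − F*| = |1.0383 − 1.0623| = 0.0240 per EUR (in CHF)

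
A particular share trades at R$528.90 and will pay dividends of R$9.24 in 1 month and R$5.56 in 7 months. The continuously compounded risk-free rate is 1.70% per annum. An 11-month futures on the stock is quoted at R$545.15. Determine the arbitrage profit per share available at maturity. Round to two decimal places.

R$22.91 per share

PV(dividends) I = 9.24·e^(−0.0170·1/12) + 5.56·e^(−0.0170·7/12) = 14.7321
Fair futures F* = (S − I)·e^(rT) = (528.90 − 14.7321)·e^0.015583 = 514.1679 × 1.015705 = 522.2429
Market R$545.15 > fair 522.2429: forward overpriced → cash-and-carry (borrow at r, buy the stock and collect the dividends, short the forward).
Profit at T = |F_mkt − F*| = |545.15 − 522.2429| = R$22.91 per share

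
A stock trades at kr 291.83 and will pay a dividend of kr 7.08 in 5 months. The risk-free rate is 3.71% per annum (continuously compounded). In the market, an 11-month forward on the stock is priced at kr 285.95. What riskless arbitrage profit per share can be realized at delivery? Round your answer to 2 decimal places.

PV(dividends) I = 7.08·e^(−0.0371·5/12) = 6.9714
Fair forward F* = (S − I)·e^(rT) = (291.83 − 6.9714)·e^0.034008 = 284.8586 × 1.034593 = 294.7127
Market kr 285.95 < fair 294.7127: forward underpriced → reverse cash-and-carry (short the stock, invest proceeds at r, pay the dividends, go long the forward).
Profit at T = |F_mkt − F*| = |285.95 − 294.7127| = kr 8.76 per share

kr 8.76 per share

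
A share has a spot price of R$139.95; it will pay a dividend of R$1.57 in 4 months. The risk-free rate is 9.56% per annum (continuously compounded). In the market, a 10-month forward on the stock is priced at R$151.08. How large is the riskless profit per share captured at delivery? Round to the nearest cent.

PV(dividends) I = 1.57·e^(−0.0956·4/12) = 1.5208
Fair forward F* = (S − I)·e^(rT) = (139.95 − 1.5208)·e^0.079667 = 138.4292 × 1.082926 = 149.9086
Market R$151.08 > fair 149.9086: forward overpriced → cash-and-carry (borrow at r, buy the stock and collect the dividends, short the forward).
Profit at T = |F_mkt − F*| = |151.08 − 149.9086| = R$1.17 per share

R$1.17 per share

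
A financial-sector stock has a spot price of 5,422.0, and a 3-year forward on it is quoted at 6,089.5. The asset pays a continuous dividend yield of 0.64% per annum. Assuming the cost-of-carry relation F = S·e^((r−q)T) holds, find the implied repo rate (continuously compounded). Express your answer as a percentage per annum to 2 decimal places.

4.51%

From F = S·e^((r−q)T): (r − q) = ln(F/S)/T
ln(6089.5/5422.0) = ln(1.123110) = 0.116102
(r − q) = 0.116102 / (3) = 0.038701
r = ln(F/S)/T + q = 0.038701 + 0.0064 = 0.045101
r = 4.51%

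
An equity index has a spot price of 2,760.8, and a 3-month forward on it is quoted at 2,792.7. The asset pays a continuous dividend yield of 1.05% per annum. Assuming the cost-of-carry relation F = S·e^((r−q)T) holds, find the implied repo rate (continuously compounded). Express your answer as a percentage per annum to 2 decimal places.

From F = S·e^((r−q)T): (r − q) = ln(F/S)/T
ln(2792.7/2760.8) = ln(1.011555) = 0.011489
(r − q) = 0.011489 / (3/12) = 0.045956
r = ln(F/S)/T + q = 0.045956 + 0.0105 = 0.056456
r = 5.65%

5.65%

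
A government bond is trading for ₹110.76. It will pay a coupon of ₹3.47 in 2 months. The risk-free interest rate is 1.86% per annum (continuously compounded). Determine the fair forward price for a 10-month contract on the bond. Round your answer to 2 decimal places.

₹108.98

PV(coupons) I = 3.47·e^(−0.0186·2/12)
I = 3.4593
F = (S − I)·e^(rT) = (110.76 − 3.4593) · e^(0.0186·10/12)
= 107.3007 · e^0.015500 = 107.3007 × 1.015621 = ₹108.98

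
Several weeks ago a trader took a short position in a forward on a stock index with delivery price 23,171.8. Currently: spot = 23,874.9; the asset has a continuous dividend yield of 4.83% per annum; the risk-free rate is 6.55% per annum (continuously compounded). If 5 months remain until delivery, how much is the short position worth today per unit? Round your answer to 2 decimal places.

-851.27

Current fair forward for the remaining 5 months: F = S·e^((r − q)·T), (r − q) = 0.0655 − 0.0483 = 0.0172
F = 23874.9 · e^(0.0172 × 5/12) = 23874.9 × 1.00719241 = 24046.6181
Value of long forward = (F − K)·e^(−rT) = (24046.6181 − 23171.8) · e^(−0.0655·5/12)
= 874.8181 × 0.97307739 = 851.27
Short position value = −(long value) = -851.27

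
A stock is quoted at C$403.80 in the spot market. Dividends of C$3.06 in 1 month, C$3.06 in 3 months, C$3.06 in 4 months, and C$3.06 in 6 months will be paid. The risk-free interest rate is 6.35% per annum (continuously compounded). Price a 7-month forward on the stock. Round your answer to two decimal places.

PV(dividends) I = 3.06·e^(−0.0635·1/12) + 3.06·e^(−0.0635·3/12) + 3.06·e^(−0.0635·4/12) + 3.06·e^(−0.0635·6/12)
I = 3.0439 + 3.0118 + 2.9959 + 2.9644 = 12.0160
F = (S − I)·e^(rT) = (403.80 − 12.0160) · e^(0.0635·7/12)
= 391.7840 · e^0.037042 = 391.7840 × 1.037737 = C$406.57

C$406.57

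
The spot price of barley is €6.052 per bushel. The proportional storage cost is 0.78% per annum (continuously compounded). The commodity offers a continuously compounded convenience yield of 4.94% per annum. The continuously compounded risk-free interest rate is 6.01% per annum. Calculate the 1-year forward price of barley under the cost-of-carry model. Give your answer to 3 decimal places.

€6.165 per bushel

Net carry = r + u − y = 0.0601 + 0.0078 − 0.0494 = 0.0185
F = S·e^((r+u−y)T) = 6.052 · e^(0.0185 × 1) = 6.052 · e^0.018500
= 6.052 × 1.018672 = €6.165 per bushel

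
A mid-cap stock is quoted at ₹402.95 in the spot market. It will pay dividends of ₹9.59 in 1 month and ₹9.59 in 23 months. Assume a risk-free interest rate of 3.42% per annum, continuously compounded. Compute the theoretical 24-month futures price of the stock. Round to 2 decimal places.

₹411.62

PV(dividends) I = 9.59·e^(−0.0342·1/12) + 9.59·e^(−0.0342·23/12)
I = 9.5627 + 8.9815 = 18.5442
F = (S − I)·e^(rT) = (402.95 − 18.5442) · e^(0.0342·24/12)
= 384.4058 · e^0.068400 = 384.4058 × 1.070794 = ₹411.62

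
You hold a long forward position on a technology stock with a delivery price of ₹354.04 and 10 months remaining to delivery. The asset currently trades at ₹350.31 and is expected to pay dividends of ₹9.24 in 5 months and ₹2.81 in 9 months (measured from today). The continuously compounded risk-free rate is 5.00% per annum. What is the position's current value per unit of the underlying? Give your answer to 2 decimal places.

-₹1.04

PV(remaining dividends) I = 9.24·e^(−0.0500·5/12) + 2.81·e^(−0.0500·9/12) = 11.7561
Current forward F = (S − I)·e^(rT) = (350.31 − 11.7561)·e^(0.0500·10/12) = 338.5539 × 1.042547 = 352.9584
Value (long) = (F − K)·e^(−rT) = (352.9584 − 354.04) × 0.959189 = -1.0375
Value = -₹1.04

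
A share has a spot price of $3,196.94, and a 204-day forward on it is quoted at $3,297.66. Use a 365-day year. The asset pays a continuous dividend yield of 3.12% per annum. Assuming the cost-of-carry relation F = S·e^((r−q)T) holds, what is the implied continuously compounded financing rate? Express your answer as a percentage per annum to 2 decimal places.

8.67%

From F = S·e^((r−q)T): (r − q) = ln(F/S)/T
ln(3297.66/3196.94) = ln(1.031505) = 0.031019
(r − q) = 0.031019 / (204/365) = 0.055500
r = ln(F/S)/T + q = 0.055500 + 0.0312 = 0.086700
r = 8.67%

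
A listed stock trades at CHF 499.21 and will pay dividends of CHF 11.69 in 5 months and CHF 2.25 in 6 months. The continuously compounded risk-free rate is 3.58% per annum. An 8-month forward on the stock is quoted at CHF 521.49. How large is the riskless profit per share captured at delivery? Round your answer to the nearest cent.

PV(dividends) I = 11.69·e^(−0.0358·5/12) + 2.25·e^(−0.0358·6/12) = 13.7270
Fair forward F* = (S − I)·e^(rT) = (499.21 − 13.7270)·e^0.023867 = 485.4830 × 1.024154 = 497.2094
Market CHF 521.49 > fair 497.2094: forward overpriced → cash-and-carry (borrow at r, buy the stock and collect the dividends, short the forward).
Profit at T = |F_mkt − F*| = |521.49 − 497.2094| = CHF 24.28 per share

CHF 24.28 per share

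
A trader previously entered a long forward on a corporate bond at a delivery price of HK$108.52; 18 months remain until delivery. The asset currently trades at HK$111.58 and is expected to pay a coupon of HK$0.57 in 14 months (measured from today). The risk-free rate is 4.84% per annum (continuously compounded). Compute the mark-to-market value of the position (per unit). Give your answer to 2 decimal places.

PV(remaining coupons) I = 0.57·e^(−0.0484·14/12) = 0.5387
Current forward F = (S − I)·e^(rT) = (111.58 − 0.5387)·e^(0.0484·18/12) = 111.0413 × 1.075300 = 119.4027
Value (long) = (F − K)·e^(−rT) = (119.4027 − 108.52) × 0.929973 = 10.1206
Value = HK$10.12

HK$10.12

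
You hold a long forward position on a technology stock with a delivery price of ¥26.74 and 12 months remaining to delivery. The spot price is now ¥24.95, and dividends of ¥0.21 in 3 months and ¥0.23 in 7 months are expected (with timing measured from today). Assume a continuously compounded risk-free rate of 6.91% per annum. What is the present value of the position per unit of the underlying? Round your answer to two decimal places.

PV(remaining dividends) I = 0.21·e^(−0.0691·3/12) + 0.23·e^(−0.0691·7/12) = 0.4273
Current forward F = (S − I)·e^(rT) = (24.95 − 0.4273)·e^(0.0691·12/12) = 24.5227 × 1.071543 = 26.2771
Value (long) = (F − K)·e^(−rT) = (26.2771 − 26.74) × 0.933233 = -0.4320
Value = -¥0.43

-¥0.43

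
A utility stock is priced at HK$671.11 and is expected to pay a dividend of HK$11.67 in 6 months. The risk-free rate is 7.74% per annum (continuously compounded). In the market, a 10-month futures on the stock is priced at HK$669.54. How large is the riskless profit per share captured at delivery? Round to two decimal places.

HK$34.31 per share

PV(dividends) I = 11.67·e^(−0.0774·6/12) = 11.2270
Fair futures F* = (S − I)·e^(rT) = (671.11 − 11.2270)·e^0.064500 = 659.8830 × 1.066626 = 703.8484
Market HK$669.54 < fair 703.8484: forward underpriced → reverse cash-and-carry (short the stock, invest proceeds at r, pay the dividends, go long the forward).
Profit at T = |F_mkt − F*| = |669.54 − 703.8484| = HK$34.31 per share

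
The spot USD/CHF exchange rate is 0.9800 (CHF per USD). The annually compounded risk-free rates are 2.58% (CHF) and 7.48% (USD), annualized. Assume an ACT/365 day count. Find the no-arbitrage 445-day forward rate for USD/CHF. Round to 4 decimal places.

By covered interest parity, F = S · (1+r_CHF)^T / (1+r_USD)^T
= 0.9800 × 1.031543 / 1.091928 = 0.9800 × 0.944699
F = 0.9258 CHF per USD

0.9258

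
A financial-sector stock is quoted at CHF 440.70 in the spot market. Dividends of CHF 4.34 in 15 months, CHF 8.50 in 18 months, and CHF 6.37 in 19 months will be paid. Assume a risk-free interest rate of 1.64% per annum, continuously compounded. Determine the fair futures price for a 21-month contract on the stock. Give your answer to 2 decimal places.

CHF 434.23

PV(dividends) I = 4.34·e^(−0.0164·15/12) + 8.50·e^(−0.0164·18/12) + 6.37·e^(−0.0164·19/12)
I = 4.2519 + 8.2935 + 6.2067 = 18.7521
F = (S − I)·e^(rT) = (440.70 − 18.7521) · e^(0.0164·21/12)
= 421.9479 · e^0.028700 = 421.9479 × 1.029116 = CHF 434.23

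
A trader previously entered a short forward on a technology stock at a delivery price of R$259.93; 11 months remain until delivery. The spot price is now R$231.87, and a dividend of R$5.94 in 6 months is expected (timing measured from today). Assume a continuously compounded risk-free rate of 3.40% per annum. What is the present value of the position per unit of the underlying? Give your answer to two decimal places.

R$25.92

PV(remaining dividends) I = 5.94·e^(−0.0340·6/12) = 5.8399
Current forward F = (S − I)·e^(rT) = (231.87 − 5.8399)·e^(0.0340·11/12) = 226.0301 × 1.031657 = 233.1855
Value (long) = (F − K)·e^(−rT) = (233.1855 − 259.93) × 0.969314 = -25.9238
Short position value = −(long value) = R$25.92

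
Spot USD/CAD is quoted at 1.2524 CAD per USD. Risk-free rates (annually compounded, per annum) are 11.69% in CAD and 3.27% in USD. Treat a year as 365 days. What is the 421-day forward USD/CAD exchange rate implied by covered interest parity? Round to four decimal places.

1.3709

By covered interest parity, F = S · (1+r_CAD)^T / (1+r_USD)^T
= 1.2524 × 1.136007 / 1.037811 = 1.2524 × 1.094618
F = 1.3709 CAD per USD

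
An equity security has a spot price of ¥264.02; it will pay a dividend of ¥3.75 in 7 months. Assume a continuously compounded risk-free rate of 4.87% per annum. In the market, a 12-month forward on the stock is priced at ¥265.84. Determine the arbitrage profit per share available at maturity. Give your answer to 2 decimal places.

PV(dividends) I = 3.75·e^(−0.0487·7/12) = 3.6450
Fair forward F* = (S − I)·e^(rT) = (264.02 − 3.6450)·e^0.048700 = 260.3750 × 1.049905 = 273.3690
Market ¥265.84 < fair 273.3690: forward underpriced → reverse cash-and-carry (short the stock, invest proceeds at r, pay the dividends, go long the forward).
Profit at T = |F_mkt − F*| = |265.84 − 273.3690| = ¥7.53 per share

¥7.53 per share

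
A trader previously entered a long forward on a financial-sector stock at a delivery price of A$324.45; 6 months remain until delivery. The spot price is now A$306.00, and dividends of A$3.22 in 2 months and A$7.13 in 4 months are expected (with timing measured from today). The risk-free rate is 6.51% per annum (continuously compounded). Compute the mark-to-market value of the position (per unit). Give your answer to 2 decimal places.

PV(remaining dividends) I = 3.22·e^(−0.0651·2/12) + 7.13·e^(−0.0651·4/12) = 10.1622
Current forward F = (S − I)·e^(rT) = (306.00 − 10.1622)·e^(0.0651·6/12) = 295.8378 × 1.033086 = 305.6259
Value (long) = (F − K)·e^(−rT) = (305.6259 − 324.45) × 0.967974 = -18.2212
Value = -A$18.22

-A$18.22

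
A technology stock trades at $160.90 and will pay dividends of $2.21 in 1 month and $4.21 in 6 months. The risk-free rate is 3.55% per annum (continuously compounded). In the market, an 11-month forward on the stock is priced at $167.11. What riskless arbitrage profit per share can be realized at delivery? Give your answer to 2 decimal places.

PV(dividends) I = 2.21·e^(−0.0355·1/12) + 4.21·e^(−0.0355·6/12) = 6.3394
Fair forward F* = (S − I)·e^(rT) = (160.90 − 6.3394)·e^0.032542 = 154.5606 × 1.033077 = 159.6730
Market $167.11 > fair 159.6730: forward overpriced → cash-and-carry (borrow at r, buy the stock and collect the dividends, short the forward).
Profit at T = |F_mkt − F*| = |167.11 − 159.6730| = $7.44 per share

$7.44 per share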